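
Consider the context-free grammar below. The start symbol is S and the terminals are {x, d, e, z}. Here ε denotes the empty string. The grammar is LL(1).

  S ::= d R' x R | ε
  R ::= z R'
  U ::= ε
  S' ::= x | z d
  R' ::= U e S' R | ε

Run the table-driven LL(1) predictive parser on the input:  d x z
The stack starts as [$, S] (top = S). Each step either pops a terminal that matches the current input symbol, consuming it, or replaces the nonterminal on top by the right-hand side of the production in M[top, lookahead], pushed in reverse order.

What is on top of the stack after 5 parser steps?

step 1: stack=$ S  input=d x z $  — expand S ::= d R' x R
step 2: stack=$ R x R' d  input=d x z $  — match d
step 3: stack=$ R x R'  input=x z $  — expand R' ::= ε
step 4: stack=$ R x  input=x z $  — match x
step 5: stack=$ R  input=z $  — expand R ::= z R'
Stack after step 5: $ R' z (top = z).

z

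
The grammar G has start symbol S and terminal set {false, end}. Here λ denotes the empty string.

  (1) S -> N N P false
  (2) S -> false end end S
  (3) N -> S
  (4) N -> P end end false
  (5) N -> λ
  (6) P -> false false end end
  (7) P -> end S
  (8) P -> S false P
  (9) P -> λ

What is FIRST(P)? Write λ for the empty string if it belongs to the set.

{λ, end, false}

FIRST(S): from S->N N P false we get {end, false}; from S->false end end S we get {false}. So FIRST(S) = {end, false}.
FIRST(P): from P->false false end end we get {false}; from P->end S we get {end}; from P->S false P we get {end, false}; from P->λ we get {λ}. So FIRST(P) = {λ, end, false}.
FIRST(N): from N->S we get {end, false}; from N->P end end false we get {end, false}; from N->λ we get {λ}. So FIRST(N) = {λ, end, false}.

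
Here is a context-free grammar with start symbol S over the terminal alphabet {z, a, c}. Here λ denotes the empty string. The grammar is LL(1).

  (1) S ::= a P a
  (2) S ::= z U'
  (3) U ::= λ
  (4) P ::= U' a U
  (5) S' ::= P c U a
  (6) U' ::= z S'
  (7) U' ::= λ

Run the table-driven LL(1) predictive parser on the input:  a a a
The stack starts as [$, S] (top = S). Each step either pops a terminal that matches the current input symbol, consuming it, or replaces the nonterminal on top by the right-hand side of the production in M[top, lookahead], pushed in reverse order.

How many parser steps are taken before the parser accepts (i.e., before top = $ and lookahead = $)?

step 1: stack=$ S  input=a a a $  — expand S ::= a P a
step 2: stack=$ a P a  input=a a a $  — match a
step 3: stack=$ a P  input=a a $  — expand P ::= U' a U
step 4: stack=$ a U a U'  input=a a $  — expand U' ::= λ
step 5: stack=$ a U a  input=a a $  — match a
step 6: stack=$ a U  input=a $  — expand U ::= λ
step 7: stack=$ a  input=a $  — match a
Accept reached after 7 steps.

7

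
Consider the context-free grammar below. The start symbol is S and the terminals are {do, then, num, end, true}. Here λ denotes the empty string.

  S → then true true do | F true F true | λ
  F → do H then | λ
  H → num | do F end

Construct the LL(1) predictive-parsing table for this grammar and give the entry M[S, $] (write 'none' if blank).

S → λ

FIRST(F): from F→do H then we get {do}; from F→λ we get {λ}. So FIRST(F) = {λ, do}.
FIRST(H): from H→num we get {num}; from H→do F end we get {do}. So FIRST(H) = {do, num}.
FIRST(S): from S→then true true do we get {then}; from S→F true F true we get {do, true}; from S→λ we get {λ}. So FIRST(S) = {λ, do, then, true}.
FOLLOW(S) includes $ since S is the start symbol.
FOLLOW(S): S appears on no right-hand side. Thus FOLLOW(S) = {$}.
For S → then true true do: FIRST(then true true do) = {then}, so it goes in M[S, t] for t ∈ {then}.
For S → F true F true: FIRST(F true F true) = {do, true}, so it goes in M[S, t] for t ∈ {do, true}.
For S → λ: FIRST(λ) = {λ}, so it goes in M[S, t] for t ∈ {}; since λ ∈ FIRST, also for every t ∈ FOLLOW(S) = {$}.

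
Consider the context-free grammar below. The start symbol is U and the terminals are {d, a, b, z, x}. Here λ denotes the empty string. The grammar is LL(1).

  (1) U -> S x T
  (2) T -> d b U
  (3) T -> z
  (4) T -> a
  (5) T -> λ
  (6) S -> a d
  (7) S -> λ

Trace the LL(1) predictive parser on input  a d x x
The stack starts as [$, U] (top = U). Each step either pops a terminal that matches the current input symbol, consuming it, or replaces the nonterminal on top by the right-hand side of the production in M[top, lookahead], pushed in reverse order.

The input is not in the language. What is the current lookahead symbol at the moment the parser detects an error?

step 1: stack=$ U  input=a d x x $  — expand U -> S x T
step 2: stack=$ T x S  input=a d x x $  — expand S -> a d
step 3: stack=$ T x d a  input=a d x x $  — match a
step 4: stack=$ T x d  input=d x x $  — match d
step 5: stack=$ T x  input=x x $  — match x
step 6: stack=$ T  input=x $  — error: M[T, x] is empty

x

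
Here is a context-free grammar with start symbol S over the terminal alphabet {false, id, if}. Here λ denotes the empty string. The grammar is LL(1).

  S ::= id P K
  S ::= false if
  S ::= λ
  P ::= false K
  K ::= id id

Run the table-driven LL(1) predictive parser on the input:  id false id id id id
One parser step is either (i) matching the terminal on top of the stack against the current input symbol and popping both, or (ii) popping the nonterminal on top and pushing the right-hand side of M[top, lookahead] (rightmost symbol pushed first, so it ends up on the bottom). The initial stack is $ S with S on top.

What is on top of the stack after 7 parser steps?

step 1: stack=$ S  input=id false id id id id $  — expand S ::= id P K
step 2: stack=$ K P id  input=id false id id id id $  — match id
step 3: stack=$ K P  input=false id id id id $  — expand P ::= false K
step 4: stack=$ K K false  input=false id id id id $  — match false
step 5: stack=$ K K  input=id id id id $  — expand K ::= id id
step 6: stack=$ K id id  input=id id id id $  — match id
step 7: stack=$ K id  input=id id id $  — match id
Stack after step 7: $ K (top = K).

K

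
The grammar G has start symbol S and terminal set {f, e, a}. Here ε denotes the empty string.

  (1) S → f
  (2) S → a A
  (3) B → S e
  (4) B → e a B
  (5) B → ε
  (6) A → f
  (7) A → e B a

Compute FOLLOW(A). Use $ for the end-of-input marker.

{$, e}

FIRST(S) = {a, f}
FIRST(A) = {e, f}
FIRST(B) = {ε, a, e, f}  (via S e)
FOLLOW(S) includes $ since S is the start symbol.
FOLLOW(S): in B→S e, S is followed by e with FIRST {e}. Thus FOLLOW(S) = {$, e}.
FOLLOW(B): in B→e a B, the suffix after B is empty (adds nothing new); in A→e B a, B is followed by a with FIRST {a}. Thus FOLLOW(B) = {a}.
FOLLOW(A): in S→a A, the suffix after A is empty, so FOLLOW(A) ⊇ FOLLOW(S) = {$, e}. Thus FOLLOW(A) = {$, e}.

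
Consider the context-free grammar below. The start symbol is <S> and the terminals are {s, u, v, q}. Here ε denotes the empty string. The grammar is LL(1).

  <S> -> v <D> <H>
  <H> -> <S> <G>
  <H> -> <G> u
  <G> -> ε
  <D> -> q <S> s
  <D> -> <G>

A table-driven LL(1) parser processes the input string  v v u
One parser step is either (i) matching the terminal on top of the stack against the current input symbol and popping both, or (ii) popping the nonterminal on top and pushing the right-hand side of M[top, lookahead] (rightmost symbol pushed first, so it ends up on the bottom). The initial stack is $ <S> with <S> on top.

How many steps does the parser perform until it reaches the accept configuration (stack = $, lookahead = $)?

      Stack            Input    Action
   1  $ <S>            v v u $  expand <S> -> v <D> <H>
   2  $ <H> <D> v      v v u $  match v
   3  $ <H> <D>        v u $    expand <D> -> <G>
   4  $ <H> <G>        v u $    expand <G> -> ε
   5  $ <H>            v u $    expand <H> -> <S> <G>
   6  $ <G> <S>        v u $    expand <S> -> v <D> <H>
   7  $ <G> <H> <D> v  v u $    match v
   8  $ <G> <H> <D>    u $      expand <D> -> <G>
   9  $ <G> <H> <G>    u $      expand <G> -> ε
  10  $ <G> <H>        u $      expand <H> -> <G> u
  11  $ <G> u <G>      u $      expand <G> -> ε
  12  $ <G> u          u $      match u
  13  $ <G>            $        expand <G> -> ε
Accept reached after 13 steps.

13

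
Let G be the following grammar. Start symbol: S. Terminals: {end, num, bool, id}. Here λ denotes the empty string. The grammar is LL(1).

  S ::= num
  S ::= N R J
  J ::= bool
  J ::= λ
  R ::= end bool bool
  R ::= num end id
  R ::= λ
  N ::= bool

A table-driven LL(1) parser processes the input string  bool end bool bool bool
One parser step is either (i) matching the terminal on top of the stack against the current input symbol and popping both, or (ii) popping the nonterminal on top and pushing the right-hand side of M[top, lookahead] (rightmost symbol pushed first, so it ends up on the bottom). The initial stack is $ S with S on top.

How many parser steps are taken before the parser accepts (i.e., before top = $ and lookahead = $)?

9

step 1: stack=$ S  input=bool end bool bool bool $  — expand S ::= N R J
step 2: stack=$ J R N  input=bool end bool bool bool $  — expand N ::= bool
step 3: stack=$ J R bool  input=bool end bool bool bool $  — match bool
step 4: stack=$ J R  input=end bool bool bool $  — expand R ::= end bool bool
step 5: stack=$ J bool bool end  input=end bool bool bool $  — match end
step 6: stack=$ J bool bool  input=bool bool bool $  — match bool
step 7: stack=$ J bool  input=bool bool $  — match bool
step 8: stack=$ J  input=bool $  — expand J ::= bool
step 9: stack=$ bool  input=bool $  — match bool
Accept reached after 9 steps.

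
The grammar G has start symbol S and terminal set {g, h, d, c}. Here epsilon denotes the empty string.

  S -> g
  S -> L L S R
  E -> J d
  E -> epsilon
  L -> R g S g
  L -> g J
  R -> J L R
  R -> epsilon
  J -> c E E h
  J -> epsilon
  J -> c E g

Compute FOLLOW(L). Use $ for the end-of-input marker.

{$, c, g}

FIRST(J) = {epsilon, c}
FIRST(E) = {epsilon, c, d}  (via J d)
FIRST(S) = {c, g}  (via L L S R)
FIRST(L) = {c, g}  (via R g S g)
FIRST(R) = {epsilon, c, g}  (via J L R)
FOLLOW(S) includes $ since S is the start symbol.
FOLLOW(S): in S->L L S R, S is followed by R with FIRST {epsilon, c, g}; in S->L L S R, the suffix after S is nullable (adds nothing new); in L->R g S g, S is followed by g with FIRST {g}. Thus FOLLOW(S) = {$, c, g}.
FOLLOW(E): in J->c E E h (occurrence 1), E is followed by E h with FIRST {c, d, h}; in J->c E E h (occurrence 2), E is followed by h with FIRST {h}; in J->c E g, E is followed by g with FIRST {g}. Thus FOLLOW(E) = {c, d, g, h}.
FOLLOW(R): in S->L L S R, the suffix after R is empty, so FOLLOW(R) ⊇ FOLLOW(S) = {$, c, g}; in L->R g S g, R is followed by g S g with FIRST {g}; in R->J L R, the suffix after R is empty (adds nothing new). Thus FOLLOW(R) = {$, c, g}.
FOLLOW(L): in S->L L S R (occurrence 1), L is followed by L S R with FIRST {c, g}; in S->L L S R (occurrence 2), L is followed by S R with FIRST {c, g}; in R->J L R, L is followed by R with FIRST {epsilon, c, g}; in R->J L R, the suffix after L is nullable, so FOLLOW(L) ⊇ FOLLOW(R) = {$, c, g}. Thus FOLLOW(L) = {$, c, g}.
FOLLOW(J): in E->J d, J is followed by d with FIRST {d}; in L->g J, the suffix after J is empty, so FOLLOW(J) ⊇ FOLLOW(L) = {$, c, g}; in R->J L R, J is followed by L R with FIRST {c, g}. Thus FOLLOW(J) = {$, c, d, g}.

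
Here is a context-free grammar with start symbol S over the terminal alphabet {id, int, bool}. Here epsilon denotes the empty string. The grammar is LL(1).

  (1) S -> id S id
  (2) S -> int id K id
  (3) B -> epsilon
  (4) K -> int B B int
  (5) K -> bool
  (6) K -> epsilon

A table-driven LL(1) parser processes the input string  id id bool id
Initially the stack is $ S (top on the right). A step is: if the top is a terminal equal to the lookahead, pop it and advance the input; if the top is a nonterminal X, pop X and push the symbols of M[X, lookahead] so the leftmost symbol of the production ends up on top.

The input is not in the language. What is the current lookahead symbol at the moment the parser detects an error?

step 1: stack=$ S  input=id id bool id $  — expand S -> id S id
step 2: stack=$ id S id  input=id id bool id $  — match id
step 3: stack=$ id S  input=id bool id $  — expand S -> id S id
step 4: stack=$ id id S id  input=id bool id $  — match id
step 5: stack=$ id id S  input=bool id $  — error: M[S, bool] is empty

bool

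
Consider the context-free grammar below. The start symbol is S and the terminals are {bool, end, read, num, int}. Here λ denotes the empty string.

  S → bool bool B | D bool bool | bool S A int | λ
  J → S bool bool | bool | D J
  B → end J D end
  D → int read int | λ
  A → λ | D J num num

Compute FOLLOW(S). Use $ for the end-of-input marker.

FIRST(B): from B→end J D end we get {end}. So FIRST(B) = {end}.
FIRST(D): from D→int read int we get {int}; from D→λ we get {λ}. So FIRST(D) = {λ, int}.
FIRST(S): from S→bool bool B we get {bool}; from S→D bool bool we get {bool, int}; from S→bool S A int we get {bool}; from S→λ we get {λ}. So FIRST(S) = {λ, bool, int}.
FIRST(J): from J→S bool bool we get {bool, int}; from J→bool we get {bool}; from J→D J we get {bool, int}. So FIRST(J) = {bool, int}.
FIRST(A): from A→λ we get {λ}; from A→D J num num we get {bool, int}. So FIRST(A) = {λ, bool, int}.
FOLLOW(S) includes $ since S is the start symbol.
FOLLOW(S): in S→bool S A int, S is followed by A int with FIRST {bool, int}; in J→S bool bool, S is followed by bool bool with FIRST {bool}. Thus FOLLOW(S) = {$, bool, int}.
FOLLOW(J): in J→D J, the suffix after J is empty (adds nothing new); in B→end J D end, J is followed by D end with FIRST {end, int}; in A→D J num num, J is followed by num num with FIRST {num}. Thus FOLLOW(J) = {end, int, num}.
FOLLOW(B): in S→bool bool B, the suffix after B is empty, so FOLLOW(B) ⊇ FOLLOW(S) = {$, bool, int}. Thus FOLLOW(B) = {$, bool, int}.
FOLLOW(D): in S→D bool bool, D is followed by bool bool with FIRST {bool}; in J→D J, D is followed by J with FIRST {bool, int}; in B→end J D end, D is followed by end with FIRST {end}; in A→D J num num, D is followed by J num num with FIRST {bool, int}. Thus FOLLOW(D) = {bool, end, int}.
FOLLOW(A): in S→bool S A int, A is followed by int with FIRST {int}. Thus FOLLOW(A) = {int}.

{$, bool, int}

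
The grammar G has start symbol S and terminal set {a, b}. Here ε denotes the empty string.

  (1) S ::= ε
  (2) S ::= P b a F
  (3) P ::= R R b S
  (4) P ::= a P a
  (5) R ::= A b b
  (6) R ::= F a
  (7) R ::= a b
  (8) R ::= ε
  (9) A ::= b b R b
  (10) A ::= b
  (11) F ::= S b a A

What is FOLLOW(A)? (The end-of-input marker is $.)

FIRST(A) = {b}
FIRST(S) = {ε, a, b}  (via P b a F)
FIRST(F) = {a, b}  (via S b a A)
FIRST(R) = {ε, a, b}  (via A b b, F a)
FIRST(P) = {a, b}  (via R R b S)
FOLLOW(S) includes $ since S is the start symbol.
FOLLOW(P): in S::=P b a F, P is followed by b a F with FIRST {b}; in P::=a P a, P is followed by a with FIRST {a}. Thus FOLLOW(P) = {a, b}.
FOLLOW(S): in P::=R R b S, the suffix after S is empty, so FOLLOW(S) ⊇ FOLLOW(P) = {a, b}; in F::=S b a A, S is followed by b a A with FIRST {b}. Thus FOLLOW(S) = {$, a, b}.
FOLLOW(R): in P::=R R b S (occurrence 1), R is followed by R b S with FIRST {a, b}; in P::=R R b S (occurrence 2), R is followed by b S with FIRST {b}; in A::=b b R b, R is followed by b with FIRST {b}. Thus FOLLOW(R) = {a, b}.
FOLLOW(F): in S::=P b a F, the suffix after F is empty, so FOLLOW(F) ⊇ FOLLOW(S) = {$, a, b}; in R::=F a, F is followed by a with FIRST {a}. Thus FOLLOW(F) = {$, a, b}.
FOLLOW(A): in R::=A b b, A is followed by b b with FIRST {b}; in F::=S b a A, the suffix after A is empty, so FOLLOW(A) ⊇ FOLLOW(F) = {$, a, b}. Thus FOLLOW(A) = {$, a, b}.

{$, a, b}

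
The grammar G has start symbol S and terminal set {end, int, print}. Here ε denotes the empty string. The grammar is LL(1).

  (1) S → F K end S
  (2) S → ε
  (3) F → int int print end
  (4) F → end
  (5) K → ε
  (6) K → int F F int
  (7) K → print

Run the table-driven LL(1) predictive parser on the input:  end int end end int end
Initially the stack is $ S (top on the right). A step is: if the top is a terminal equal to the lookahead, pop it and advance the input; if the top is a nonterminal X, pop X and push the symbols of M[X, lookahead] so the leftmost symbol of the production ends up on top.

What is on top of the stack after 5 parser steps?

     Stack                Input                      Action
  1  $ S                  end int end end int end $  expand S → F K end S
  2  $ S end K F          end int end end int end $  expand F → end
  3  $ S end K end        end int end end int end $  match end
  4  $ S end K            int end end int end $      expand K → int F F int
  5  $ S end int F F int  int end end int end $      match int
Stack after step 5: $ S end int F F (top = F).

F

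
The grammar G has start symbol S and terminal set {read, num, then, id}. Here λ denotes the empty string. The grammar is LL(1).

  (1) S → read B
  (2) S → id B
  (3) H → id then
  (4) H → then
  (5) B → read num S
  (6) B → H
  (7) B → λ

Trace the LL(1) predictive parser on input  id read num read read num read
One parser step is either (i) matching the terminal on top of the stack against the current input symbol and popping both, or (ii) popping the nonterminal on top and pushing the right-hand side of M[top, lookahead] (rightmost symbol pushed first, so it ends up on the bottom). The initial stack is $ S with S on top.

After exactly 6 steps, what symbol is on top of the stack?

     Stack         Input                             Action
  1  $ S           id read num read read num read $  expand S → id B
  2  $ B id        id read num read read num read $  match id
  3  $ B           read num read read num read $     expand B → read num S
  4  $ S num read  read num read read num read $     match read
  5  $ S num       num read read num read $          match num
  6  $ S           read read num read $              expand S → read B
Stack after step 6: $ B read (top = read).

read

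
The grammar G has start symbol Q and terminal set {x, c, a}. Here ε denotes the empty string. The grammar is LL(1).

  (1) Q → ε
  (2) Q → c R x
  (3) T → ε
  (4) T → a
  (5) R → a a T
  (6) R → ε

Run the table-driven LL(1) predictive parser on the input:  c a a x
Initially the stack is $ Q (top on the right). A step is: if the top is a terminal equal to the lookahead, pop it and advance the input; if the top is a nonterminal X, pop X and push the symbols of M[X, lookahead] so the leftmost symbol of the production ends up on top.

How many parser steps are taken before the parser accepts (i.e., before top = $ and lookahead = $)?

7

step 1: stack=$ Q  input=c a a x $  — expand Q → c R x
step 2: stack=$ x R c  input=c a a x $  — match c
step 3: stack=$ x R  input=a a x $  — expand R → a a T
step 4: stack=$ x T a a  input=a a x $  — match a
step 5: stack=$ x T a  input=a x $  — match a
step 6: stack=$ x T  input=x $  — expand T → ε
step 7: stack=$ x  input=x $  — match x
Accept reached after 7 steps.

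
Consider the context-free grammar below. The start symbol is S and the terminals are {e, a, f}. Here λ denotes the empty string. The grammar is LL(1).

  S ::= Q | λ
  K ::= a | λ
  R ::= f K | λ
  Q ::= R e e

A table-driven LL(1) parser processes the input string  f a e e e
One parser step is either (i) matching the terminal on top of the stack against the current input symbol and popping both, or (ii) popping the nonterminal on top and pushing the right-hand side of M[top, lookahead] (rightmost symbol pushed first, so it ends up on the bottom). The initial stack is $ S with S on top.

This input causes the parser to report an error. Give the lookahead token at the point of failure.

step 1: stack=$ S  input=f a e e e $  — expand S ::= Q
step 2: stack=$ Q  input=f a e e e $  — expand Q ::= R e e
step 3: stack=$ e e R  input=f a e e e $  — expand R ::= f K
step 4: stack=$ e e K f  input=f a e e e $  — match f
step 5: stack=$ e e K  input=a e e e $  — expand K ::= a
step 6: stack=$ e e a  input=a e e e $  — match a
step 7: stack=$ e e  input=e e e $  — match e
step 8: stack=$ e  input=e e $  — match e
step 9: stack=$  input=e $  — error: stack empty but input remains

e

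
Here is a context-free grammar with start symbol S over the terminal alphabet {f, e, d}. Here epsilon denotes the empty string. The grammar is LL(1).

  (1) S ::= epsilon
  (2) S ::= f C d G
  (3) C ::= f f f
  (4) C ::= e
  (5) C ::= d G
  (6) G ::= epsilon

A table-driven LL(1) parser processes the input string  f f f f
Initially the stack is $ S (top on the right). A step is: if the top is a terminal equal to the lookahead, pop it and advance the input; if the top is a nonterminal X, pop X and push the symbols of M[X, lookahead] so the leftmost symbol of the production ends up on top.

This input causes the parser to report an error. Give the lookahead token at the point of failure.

$

     Stack        Input      Action
  1  $ S          f f f f $  expand S ::= f C d G
  2  $ G d C f    f f f f $  match f
  3  $ G d C      f f f $    expand C ::= f f f
  4  $ G d f f f  f f f $    match f
  5  $ G d f f    f f $      match f
  6  $ G d f      f $        match f
  7  $ G d        $          error: top is terminal d but lookahead is $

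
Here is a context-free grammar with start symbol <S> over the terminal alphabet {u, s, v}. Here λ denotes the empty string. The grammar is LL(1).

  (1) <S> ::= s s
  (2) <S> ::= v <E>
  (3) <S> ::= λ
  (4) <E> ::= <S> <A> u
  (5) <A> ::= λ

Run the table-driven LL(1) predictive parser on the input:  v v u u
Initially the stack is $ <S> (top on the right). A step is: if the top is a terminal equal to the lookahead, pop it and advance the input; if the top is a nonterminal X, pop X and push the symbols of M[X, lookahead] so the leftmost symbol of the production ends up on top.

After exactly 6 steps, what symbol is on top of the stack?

<S>

step 1: stack=$ <S>  input=v v u u $  — expand <S> ::= v <E>
step 2: stack=$ <E> v  input=v v u u $  — match v
step 3: stack=$ <E>  input=v u u $  — expand <E> ::= <S> <A> u
step 4: stack=$ u <A> <S>  input=v u u $  — expand <S> ::= v <E>
step 5: stack=$ u <A> <E> v  input=v u u $  — match v
step 6: stack=$ u <A> <E>  input=u u $  — expand <E> ::= <S> <A> u
Stack after step 6: $ u <A> u <A> <S> (top = <S>).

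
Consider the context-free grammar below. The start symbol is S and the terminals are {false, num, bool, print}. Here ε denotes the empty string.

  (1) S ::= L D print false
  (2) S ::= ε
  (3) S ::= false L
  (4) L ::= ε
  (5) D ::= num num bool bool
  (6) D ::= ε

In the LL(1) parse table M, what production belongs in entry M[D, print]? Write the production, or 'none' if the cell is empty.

FIRST(L): from L::=ε we get {ε}. So FIRST(L) = {ε}.
FIRST(D): from D::=num num bool bool we get {num}; from D::=ε we get {ε}. So FIRST(D) = {ε, num}.
FIRST(S): from S::=L D print false we get {num, print}; from S::=ε we get {ε}; from S::=false L we get {false}. So FIRST(S) = {ε, false, num, print}.
FOLLOW(S) includes $ since S is the start symbol.
FOLLOW(D): in S::=L D print false, D is followed by print false with FIRST {print}. Thus FOLLOW(D) = {print}.
For D ::= num num bool bool: FIRST(num num bool bool) = {num}, so it goes in M[D, t] for t ∈ {num}.
For D ::= ε: FIRST(ε) = {ε}, so it goes in M[D, t] for t ∈ {}; since ε ∈ FIRST, also for every t ∈ FOLLOW(D) = {print}.

D ::= ε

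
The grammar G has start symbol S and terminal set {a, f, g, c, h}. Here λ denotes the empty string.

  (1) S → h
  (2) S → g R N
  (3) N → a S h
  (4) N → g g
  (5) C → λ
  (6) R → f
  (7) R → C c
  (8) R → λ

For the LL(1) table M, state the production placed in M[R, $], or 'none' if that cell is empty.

none

FIRST(S) = {g, h}
FIRST(N) = {a, g}
FIRST(C) = {λ}
FIRST(R) = {λ, c, f}  (via C c)
FOLLOW(S) includes $ since S is the start symbol.
FOLLOW(R): in S→g R N, R is followed by N with FIRST {a, g}. Thus FOLLOW(R) = {a, g}.
For R → f: FIRST(f) = {f}, so it goes in M[R, t] for t ∈ {f}.
For R → C c: FIRST(C c) = {c}, so it goes in M[R, t] for t ∈ {c}.
For R → λ: FIRST(λ) = {λ}, so it goes in M[R, t] for t ∈ {}; since λ ∈ FIRST, also for every t ∈ FOLLOW(R) = {a, g}.
None of these place a production in M[R, $].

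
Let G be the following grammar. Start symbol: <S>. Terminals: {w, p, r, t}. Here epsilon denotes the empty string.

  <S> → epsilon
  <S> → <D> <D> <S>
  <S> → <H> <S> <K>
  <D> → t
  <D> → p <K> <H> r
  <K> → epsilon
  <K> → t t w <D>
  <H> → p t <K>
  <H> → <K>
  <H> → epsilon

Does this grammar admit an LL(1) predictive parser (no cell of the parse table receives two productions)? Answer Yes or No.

FIRST(<S>) = {epsilon, p, t}
FIRST(<D>) = {p, t}
FIRST(<K>) = {epsilon, t}
FIRST(<H>) = {epsilon, p, t}
FOLLOW(<S>) = {$, t}
FOLLOW(<D>) = {$, p, r, t}
FOLLOW(<K>) = {$, p, r, t}
FOLLOW(<H>) = {$, p, r, t}
Cell M[<H>, $] receives both <H> → <K> and <H> → epsilon — the grammar is not LL(1).

No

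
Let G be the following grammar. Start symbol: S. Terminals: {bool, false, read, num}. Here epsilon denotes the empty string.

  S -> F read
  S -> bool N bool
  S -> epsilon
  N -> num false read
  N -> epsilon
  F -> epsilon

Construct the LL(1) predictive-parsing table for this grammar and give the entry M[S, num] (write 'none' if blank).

FIRST(N): from N->num false read we get {num}; from N->epsilon we get {epsilon}. So FIRST(N) = {epsilon, num}.
FIRST(F): from F->epsilon we get {epsilon}. So FIRST(F) = {epsilon}.
FIRST(S): from S->F read we get {read}; from S->bool N bool we get {bool}; from S->epsilon we get {epsilon}. So FIRST(S) = {epsilon, bool, read}.
FOLLOW(S) includes $ since S is the start symbol.
FOLLOW(S): S appears on no right-hand side. Thus FOLLOW(S) = {$}.
For S -> F read: FIRST(F read) = {read}, so it goes in M[S, t] for t ∈ {read}.
For S -> bool N bool: FIRST(bool N bool) = {bool}, so it goes in M[S, t] for t ∈ {bool}.
For S -> epsilon: FIRST(epsilon) = {epsilon}, so it goes in M[S, t] for t ∈ {}; since epsilon ∈ FIRST, also for every t ∈ FOLLOW(S) = {$}.
None of these place a production in M[S, num].

none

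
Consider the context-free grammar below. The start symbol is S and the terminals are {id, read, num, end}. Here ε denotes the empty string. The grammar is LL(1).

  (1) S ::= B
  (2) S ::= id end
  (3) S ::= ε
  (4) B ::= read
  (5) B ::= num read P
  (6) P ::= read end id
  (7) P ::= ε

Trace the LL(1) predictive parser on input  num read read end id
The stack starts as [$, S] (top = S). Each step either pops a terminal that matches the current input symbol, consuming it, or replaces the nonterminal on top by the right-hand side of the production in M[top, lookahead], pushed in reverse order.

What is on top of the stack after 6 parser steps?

end

     Stack          Input                   Action
  1  $ S            num read read end id $  expand S ::= B
  2  $ B            num read read end id $  expand B ::= num read P
  3  $ P read num   num read read end id $  match num
  4  $ P read       read read end id $      match read
  5  $ P            read end id $           expand P ::= read end id
  6  $ id end read  read end id $           match read
Stack after step 6: $ id end (top = end).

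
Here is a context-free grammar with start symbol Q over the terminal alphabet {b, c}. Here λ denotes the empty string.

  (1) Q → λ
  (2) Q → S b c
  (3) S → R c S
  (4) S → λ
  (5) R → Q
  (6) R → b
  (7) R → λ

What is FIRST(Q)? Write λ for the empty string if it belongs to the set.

FIRST(Q) = {λ, b, c}  (via S b c)
FIRST(R) = {λ, b, c}  (via Q)
FIRST(S) = {λ, b, c}  (via R c S)

{λ, b, c}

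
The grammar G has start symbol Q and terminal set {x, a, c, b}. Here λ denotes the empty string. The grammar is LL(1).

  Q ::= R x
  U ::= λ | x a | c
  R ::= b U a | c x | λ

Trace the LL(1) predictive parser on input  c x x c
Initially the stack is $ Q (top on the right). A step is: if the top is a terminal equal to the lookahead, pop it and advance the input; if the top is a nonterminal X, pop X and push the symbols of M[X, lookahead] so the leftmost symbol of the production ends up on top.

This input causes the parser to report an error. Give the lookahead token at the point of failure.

step 1: stack=$ Q  input=c x x c $  — expand Q ::= R x
step 2: stack=$ x R  input=c x x c $  — expand R ::= c x
step 3: stack=$ x x c  input=c x x c $  — match c
step 4: stack=$ x x  input=x x c $  — match x
step 5: stack=$ x  input=x c $  — match x
step 6: stack=$  input=c $  — error: stack empty but input remains

c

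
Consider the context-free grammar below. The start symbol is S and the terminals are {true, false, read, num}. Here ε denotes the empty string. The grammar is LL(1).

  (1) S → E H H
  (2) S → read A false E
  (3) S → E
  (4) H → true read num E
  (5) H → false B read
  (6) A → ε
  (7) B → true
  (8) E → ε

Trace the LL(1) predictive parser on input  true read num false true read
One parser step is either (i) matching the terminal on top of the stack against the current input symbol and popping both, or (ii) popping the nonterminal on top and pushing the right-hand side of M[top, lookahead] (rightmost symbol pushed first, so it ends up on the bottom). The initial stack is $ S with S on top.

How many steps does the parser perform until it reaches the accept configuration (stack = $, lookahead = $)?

12

step 1: stack=$ S  input=true read num false true read $  — expand S → E H H
step 2: stack=$ H H E  input=true read num false true read $  — expand E → ε
step 3: stack=$ H H  input=true read num false true read $  — expand H → true read num E
step 4: stack=$ H E num read true  input=true read num false true read $  — match true
step 5: stack=$ H E num read  input=read num false true read $  — match read
step 6: stack=$ H E num  input=num false true read $  — match num
step 7: stack=$ H E  input=false true read $  — expand E → ε
step 8: stack=$ H  input=false true read $  — expand H → false B read
step 9: stack=$ read B false  input=false true read $  — match false
step 10: stack=$ read B  input=true read $  — expand B → true
step 11: stack=$ read true  input=true read $  — match true
step 12: stack=$ read  input=read $  — match read
Accept reached after 12 steps.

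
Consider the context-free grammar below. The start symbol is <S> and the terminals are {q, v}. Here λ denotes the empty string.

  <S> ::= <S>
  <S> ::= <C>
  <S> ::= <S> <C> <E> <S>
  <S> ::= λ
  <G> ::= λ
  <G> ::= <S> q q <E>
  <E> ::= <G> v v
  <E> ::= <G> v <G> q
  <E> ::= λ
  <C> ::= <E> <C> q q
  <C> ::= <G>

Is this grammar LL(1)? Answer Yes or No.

No

FIRST(<S>) = {λ, q, v}
FIRST(<G>) = {λ, q, v}
FIRST(<E>) = {λ, q, v}
FIRST(<C>) = {λ, q, v}
FOLLOW(<S>) = {$, q, v}
FOLLOW(<G>) = {$, q, v}
FOLLOW(<E>) = {$, q, v}
FOLLOW(<C>) = {$, q, v}
Cell M[<C>, q] receives both <C> ::= <E> <C> q q and <C> ::= <G> — the grammar is not LL(1).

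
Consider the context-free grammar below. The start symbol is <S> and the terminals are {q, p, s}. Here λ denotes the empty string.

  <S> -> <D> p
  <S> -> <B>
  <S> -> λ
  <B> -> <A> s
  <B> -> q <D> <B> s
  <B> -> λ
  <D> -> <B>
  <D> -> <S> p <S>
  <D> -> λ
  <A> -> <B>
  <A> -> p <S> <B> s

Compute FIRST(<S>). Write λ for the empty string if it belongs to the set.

FIRST(<S>) = {λ, p, q, s}  (via <D> p, <B>)
FIRST(<B>) = {λ, p, q, s}  (via <A> s)
FIRST(<D>) = {λ, p, q, s}  (via <B>, <S> p <S>)
FIRST(<A>) = {λ, p, q, s}  (via <B>)

{λ, p, q, s}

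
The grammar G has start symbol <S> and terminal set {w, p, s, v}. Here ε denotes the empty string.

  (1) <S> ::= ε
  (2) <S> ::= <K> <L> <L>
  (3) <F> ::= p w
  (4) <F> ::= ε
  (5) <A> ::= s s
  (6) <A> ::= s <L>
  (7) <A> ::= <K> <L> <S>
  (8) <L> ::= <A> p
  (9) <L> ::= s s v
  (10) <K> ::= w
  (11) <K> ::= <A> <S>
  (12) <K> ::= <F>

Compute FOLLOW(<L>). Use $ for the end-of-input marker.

FIRST(<F>) = {ε, p}
FIRST(<S>) = {ε, p, s, w}  (via <K> <L> <L>)
FIRST(<A>) = {p, s, w}  (via <K> <L> <S>)
FIRST(<L>) = {p, s, w}  (via <A> p)
FIRST(<K>) = {ε, p, s, w}  (via <A> <S>, <F>)
FOLLOW(<S>) includes $ since <S> is the start symbol.
FOLLOW(<K>): in <S>::=<K> <L> <L>, <K> is followed by <L> <L> with FIRST {p, s, w}; in <A>::=<K> <L> <S>, <K> is followed by <L> <S> with FIRST {p, s, w}. Thus FOLLOW(<K>) = {p, s, w}.
FOLLOW(<F>): in <K>::=<F>, the suffix after <F> is empty, so FOLLOW(<F>) ⊇ FOLLOW(<K>) = {p, s, w}. Thus FOLLOW(<F>) = {p, s, w}.
FOLLOW(<A>): in <L>::=<A> p, <A> is followed by p with FIRST {p}; in <K>::=<A> <S>, <A> is followed by <S> with FIRST {ε, p, s, w}; in <K>::=<A> <S>, the suffix after <A> is nullable, so FOLLOW(<A>) ⊇ FOLLOW(<K>) = {p, s, w}. Thus FOLLOW(<A>) = {p, s, w}.
FOLLOW(<S>): in <A>::=<K> <L> <S>, the suffix after <S> is empty, so FOLLOW(<S>) ⊇ FOLLOW(<A>) = {p, s, w}; in <K>::=<A> <S>, the suffix after <S> is empty, so FOLLOW(<S>) ⊇ FOLLOW(<K>) = {p, s, w}. Thus FOLLOW(<S>) = {$, p, s, w}.
FOLLOW(<L>): in <S>::=<K> <L> <L> (occurrence 1), <L> is followed by <L> with FIRST {p, s, w}; in <S>::=<K> <L> <L> (occurrence 2), the suffix after <L> is empty, so FOLLOW(<L>) ⊇ FOLLOW(<S>) = {$, p, s, w}; in <A>::=s <L>, the suffix after <L> is empty, so FOLLOW(<L>) ⊇ FOLLOW(<A>) = {p, s, w}; in <A>::=<K> <L> <S>, <L> is followed by <S> with FIRST {ε, p, s, w}; in <A>::=<K> <L> <S>, the suffix after <L> is nullable, so FOLLOW(<L>) ⊇ FOLLOW(<A>) = {p, s, w}. Thus FOLLOW(<L>) = {$, p, s, w}.

{$, p, s, w}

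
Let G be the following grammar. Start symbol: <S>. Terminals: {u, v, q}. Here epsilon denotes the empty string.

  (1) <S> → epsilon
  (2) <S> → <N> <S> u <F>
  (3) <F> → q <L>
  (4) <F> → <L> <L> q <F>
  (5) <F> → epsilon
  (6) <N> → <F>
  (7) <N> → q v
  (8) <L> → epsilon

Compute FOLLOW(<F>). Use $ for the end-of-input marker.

FIRST(<L>): from <L>→epsilon we get {epsilon}. So FIRST(<L>) = {epsilon}.
FIRST(<F>): from <F>→q <L> we get {q}; from <F>→<L> <L> q <F> we get {q}; from <F>→epsilon we get {epsilon}. So FIRST(<F>) = {epsilon, q}.
FIRST(<N>): from <N>→<F> we get {epsilon, q}; from <N>→q v we get {q}. So FIRST(<N>) = {epsilon, q}.
FIRST(<S>): from <S>→epsilon we get {epsilon}; from <S>→<N> <S> u <F> we get {q, u}. So FIRST(<S>) = {epsilon, q, u}.
FOLLOW(<S>) includes $ since <S> is the start symbol.
FOLLOW(<S>): in <S>→<N> <S> u <F>, <S> is followed by u <F> with FIRST {u}. Thus FOLLOW(<S>) = {$, u}.
FOLLOW(<N>): in <S>→<N> <S> u <F>, <N> is followed by <S> u <F> with FIRST {q, u}. Thus FOLLOW(<N>) = {q, u}.
FOLLOW(<F>): in <S>→<N> <S> u <F>, the suffix after <F> is empty, so FOLLOW(<F>) ⊇ FOLLOW(<S>) = {$, u}; in <F>→<L> <L> q <F>, the suffix after <F> is empty (adds nothing new); in <N>→<F>, the suffix after <F> is empty, so FOLLOW(<F>) ⊇ FOLLOW(<N>) = {q, u}. Thus FOLLOW(<F>) = {$, q, u}.
FOLLOW(<L>): in <F>→q <L>, the suffix after <L> is empty, so FOLLOW(<L>) ⊇ FOLLOW(<F>) = {$, q, u}; in <F>→<L> <L> q <F> (occurrence 1), <L> is followed by <L> q <F> with FIRST {q}; in <F>→<L> <L> q <F> (occurrence 2), <L> is followed by q <F> with FIRST {q}. Thus FOLLOW(<L>) = {$, q, u}.

{$, q, u}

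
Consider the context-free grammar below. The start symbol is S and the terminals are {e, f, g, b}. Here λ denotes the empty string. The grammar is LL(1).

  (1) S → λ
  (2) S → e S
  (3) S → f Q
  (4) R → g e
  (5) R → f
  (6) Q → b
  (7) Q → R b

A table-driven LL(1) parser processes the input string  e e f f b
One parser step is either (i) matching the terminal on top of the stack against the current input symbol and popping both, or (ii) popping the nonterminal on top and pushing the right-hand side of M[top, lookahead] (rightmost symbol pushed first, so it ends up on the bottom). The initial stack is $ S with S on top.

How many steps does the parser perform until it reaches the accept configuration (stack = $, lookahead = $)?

      Stack  Input        Action
   1  $ S    e e f f b $  expand S → e S
   2  $ S e  e e f f b $  match e
   3  $ S    e f f b $    expand S → e S
   4  $ S e  e f f b $    match e
   5  $ S    f f b $      expand S → f Q
   6  $ Q f  f f b $      match f
   7  $ Q    f b $        expand Q → R b
   8  $ b R  f b $        expand R → f
   9  $ b f  f b $        match f
  10  $ b    b $          match b
Accept reached after 10 steps.

10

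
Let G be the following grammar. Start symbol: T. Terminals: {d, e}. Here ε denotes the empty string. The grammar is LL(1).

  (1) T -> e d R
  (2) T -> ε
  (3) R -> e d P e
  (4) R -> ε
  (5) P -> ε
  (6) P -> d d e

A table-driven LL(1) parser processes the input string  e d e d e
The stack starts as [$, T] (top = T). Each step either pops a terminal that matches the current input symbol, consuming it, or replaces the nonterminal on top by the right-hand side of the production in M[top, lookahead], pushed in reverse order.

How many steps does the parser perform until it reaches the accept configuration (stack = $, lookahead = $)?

8

step 1: stack=$ T  input=e d e d e $  — expand T -> e d R
step 2: stack=$ R d e  input=e d e d e $  — match e
step 3: stack=$ R d  input=d e d e $  — match d
step 4: stack=$ R  input=e d e $  — expand R -> e d P e
step 5: stack=$ e P d e  input=e d e $  — match e
step 6: stack=$ e P d  input=d e $  — match d
step 7: stack=$ e P  input=e $  — expand P -> ε
step 8: stack=$ e  input=e $  — match e
Accept reached after 8 steps.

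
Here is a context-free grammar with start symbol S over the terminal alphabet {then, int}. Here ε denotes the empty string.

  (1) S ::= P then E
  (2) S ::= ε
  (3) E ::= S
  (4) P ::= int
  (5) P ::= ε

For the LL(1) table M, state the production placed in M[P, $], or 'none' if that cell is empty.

none

FIRST(P): from P::=int we get {int}; from P::=ε we get {ε}. So FIRST(P) = {ε, int}.
FIRST(S): from S::=P then E we get {int, then}; from S::=ε we get {ε}. So FIRST(S) = {ε, int, then}.
FIRST(E): from E::=S we get {ε, int, then}. So FIRST(E) = {ε, int, then}.
FOLLOW(S) includes $ since S is the start symbol.
FOLLOW(P): in S::=P then E, P is followed by then E with FIRST {then}. Thus FOLLOW(P) = {then}.
For P ::= int: FIRST(int) = {int}, so it goes in M[P, t] for t ∈ {int}.
For P ::= ε: FIRST(ε) = {ε}, so it goes in M[P, t] for t ∈ {}; since ε ∈ FIRST, also for every t ∈ FOLLOW(P) = {then}.
None of these place a production in M[P, $].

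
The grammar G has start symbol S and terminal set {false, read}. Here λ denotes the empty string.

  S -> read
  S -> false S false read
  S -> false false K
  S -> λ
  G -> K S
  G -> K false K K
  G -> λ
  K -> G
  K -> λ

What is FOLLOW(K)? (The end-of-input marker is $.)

{$, false, read}

FIRST(S): from S->read we get {read}; from S->false S false read we get {false}; from S->false false K we get {false}; from S->λ we get {λ}. So FIRST(S) = {λ, false, read}.
FIRST(G): from G->K S we get {λ, false, read}; from G->K false K K we get {false, read}; from G->λ we get {λ}. So FIRST(G) = {λ, false, read}.
FIRST(K): from K->G we get {λ, false, read}; from K->λ we get {λ}. So FIRST(K) = {λ, false, read}.
FOLLOW(S) includes $ since S is the start symbol.
FOLLOW(S): in S->false S false read, S is followed by false read with FIRST {false}; in G->K S, the suffix after S is empty, so FOLLOW(S) ⊇ FOLLOW(G) = {$, false, read}. Thus FOLLOW(S) = {$, false, read}.
FOLLOW(G): in K->G, the suffix after G is empty, so FOLLOW(G) ⊇ FOLLOW(K) = {$, false, read}. Thus FOLLOW(G) = {$, false, read}.
FOLLOW(K): in S->false false K, the suffix after K is empty, so FOLLOW(K) ⊇ FOLLOW(S) = {$, false, read}; in G->K S, K is followed by S with FIRST {λ, false, read}; in G->K S, the suffix after K is nullable, so FOLLOW(K) ⊇ FOLLOW(G) = {$, false, read}; in G->K false K K (occurrence 1), K is followed by false K K with FIRST {false}; in G->K false K K (occurrence 2), K is followed by K with FIRST {λ, false, read}; in G->K false K K (occurrence 2), the suffix after K is nullable, so FOLLOW(K) ⊇ FOLLOW(G) = {$, false, read}; in G->K false K K (occurrence 3), the suffix after K is empty, so FOLLOW(K) ⊇ FOLLOW(G) = {$, false, read}. Thus FOLLOW(K) = {$, false, read}.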